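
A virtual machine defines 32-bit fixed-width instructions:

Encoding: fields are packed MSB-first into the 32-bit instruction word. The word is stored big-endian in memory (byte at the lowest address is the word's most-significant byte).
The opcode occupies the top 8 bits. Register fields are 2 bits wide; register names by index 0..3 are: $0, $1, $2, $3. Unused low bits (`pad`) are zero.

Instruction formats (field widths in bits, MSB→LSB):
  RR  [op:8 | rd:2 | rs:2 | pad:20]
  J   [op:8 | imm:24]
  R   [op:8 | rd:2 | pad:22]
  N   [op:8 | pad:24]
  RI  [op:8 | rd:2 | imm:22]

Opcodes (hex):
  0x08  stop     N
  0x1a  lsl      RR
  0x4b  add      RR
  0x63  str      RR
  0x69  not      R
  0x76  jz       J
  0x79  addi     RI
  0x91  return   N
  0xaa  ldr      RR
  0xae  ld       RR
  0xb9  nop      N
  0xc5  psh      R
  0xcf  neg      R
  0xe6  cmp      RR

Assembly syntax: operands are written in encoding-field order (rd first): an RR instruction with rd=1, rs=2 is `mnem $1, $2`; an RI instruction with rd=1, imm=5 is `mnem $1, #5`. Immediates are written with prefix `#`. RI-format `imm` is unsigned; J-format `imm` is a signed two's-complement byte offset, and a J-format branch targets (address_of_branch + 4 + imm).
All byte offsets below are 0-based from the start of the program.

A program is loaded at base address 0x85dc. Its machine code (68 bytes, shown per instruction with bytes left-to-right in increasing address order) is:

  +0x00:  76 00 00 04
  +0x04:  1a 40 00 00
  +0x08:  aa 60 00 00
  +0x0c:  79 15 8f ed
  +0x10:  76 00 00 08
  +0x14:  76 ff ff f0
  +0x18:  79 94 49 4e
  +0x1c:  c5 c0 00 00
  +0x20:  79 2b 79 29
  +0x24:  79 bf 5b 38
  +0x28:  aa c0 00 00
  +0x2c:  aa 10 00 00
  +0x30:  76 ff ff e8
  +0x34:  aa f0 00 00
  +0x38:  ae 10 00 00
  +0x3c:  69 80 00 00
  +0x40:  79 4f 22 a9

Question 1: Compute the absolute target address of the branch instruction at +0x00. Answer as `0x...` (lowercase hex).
+0x00: 76 00 00 04 ⇒ word 0x76000004 (big)
  top 8b → 0x76 → jz [J]
  imm: (w>>0)&0xffffff=0x4 → #4
  target = base 0x85dc + off 0x00 + 4 + imm 4 = 0x85e4

0x85e4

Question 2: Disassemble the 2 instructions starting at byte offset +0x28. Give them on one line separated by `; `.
ldr $3, $0; ldr $0, $1

@+28  big-endian(aa c0 00 00) = 0xaac00000
  opcode bits[31:24]=0xaa: ldr/RR
  rd: (w>>22)&0x3=0x3 → $3
  rs: (w>>20)&0x3=0x0 → $0
@+2c  big-endian(aa 10 00 00) = 0xaa100000
  opcode bits[31:24]=0xaa: ldr/RR
  rd: (w>>22)&0x3=0x0 → $0
  rs: (w>>20)&0x3=0x1 → $1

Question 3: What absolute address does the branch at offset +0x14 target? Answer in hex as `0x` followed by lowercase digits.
off 0x14: read 76 ff ff f0 as big → 0x76fffff0
  opcode bits[31:24]=0x76: jz/J
  imm: (w>>0)&0xffffff=0xfffff0 (s24→-16) → #-16
  target = base 0x85dc + off 0x14 + 4 + imm -16 = 0x85e4

0x85e4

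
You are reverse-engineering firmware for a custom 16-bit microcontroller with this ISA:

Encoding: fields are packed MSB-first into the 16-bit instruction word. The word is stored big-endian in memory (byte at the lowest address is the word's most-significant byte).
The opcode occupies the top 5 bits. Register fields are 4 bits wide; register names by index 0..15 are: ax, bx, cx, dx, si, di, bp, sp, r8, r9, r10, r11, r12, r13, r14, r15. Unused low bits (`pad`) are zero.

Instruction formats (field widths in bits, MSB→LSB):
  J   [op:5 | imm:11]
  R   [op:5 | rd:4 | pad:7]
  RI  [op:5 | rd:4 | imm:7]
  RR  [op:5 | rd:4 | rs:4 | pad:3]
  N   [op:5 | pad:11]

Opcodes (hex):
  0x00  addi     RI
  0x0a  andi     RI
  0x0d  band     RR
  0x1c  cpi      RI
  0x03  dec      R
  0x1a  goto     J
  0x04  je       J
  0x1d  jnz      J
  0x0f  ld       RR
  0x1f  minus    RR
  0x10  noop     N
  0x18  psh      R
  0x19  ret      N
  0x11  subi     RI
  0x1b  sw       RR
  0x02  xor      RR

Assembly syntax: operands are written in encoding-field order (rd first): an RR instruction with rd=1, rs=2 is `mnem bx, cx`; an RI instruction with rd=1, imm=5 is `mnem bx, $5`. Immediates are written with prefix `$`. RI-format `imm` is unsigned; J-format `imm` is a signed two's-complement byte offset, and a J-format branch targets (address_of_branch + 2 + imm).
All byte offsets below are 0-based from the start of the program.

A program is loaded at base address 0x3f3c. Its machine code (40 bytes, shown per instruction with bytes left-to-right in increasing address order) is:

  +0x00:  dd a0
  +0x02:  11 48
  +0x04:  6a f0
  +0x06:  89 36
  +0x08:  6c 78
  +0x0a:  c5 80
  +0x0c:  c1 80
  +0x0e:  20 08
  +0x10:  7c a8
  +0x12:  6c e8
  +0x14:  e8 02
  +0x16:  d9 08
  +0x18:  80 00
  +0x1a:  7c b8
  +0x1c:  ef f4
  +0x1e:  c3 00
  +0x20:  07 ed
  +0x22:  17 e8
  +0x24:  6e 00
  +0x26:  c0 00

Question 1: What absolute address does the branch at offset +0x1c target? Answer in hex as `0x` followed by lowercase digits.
0x3f4e

off 0x1c: read ef f4 as big → 0xeff4
  op=0xeff4>>11=0x1d ⇒ jnz (J)
  [10:0] imm=2036 (s11→-12) = $-12
  target = base 0x3f3c + off 0x1c + 2 + imm -12 = 0x3f4e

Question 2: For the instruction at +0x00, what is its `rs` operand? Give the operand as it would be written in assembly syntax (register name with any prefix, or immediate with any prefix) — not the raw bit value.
si

@+00  big-endian(dd a0) = 0xdda0
  top 5b → 0x1b → sw [RR]
  rd: (w>>7)&0xf=0xb → r11
  rs: (w>>3)&0xf=0x4 → si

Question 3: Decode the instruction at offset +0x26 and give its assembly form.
psh ax

@+26  big-endian(c0 00) = 0xc000
  top 5b → 0x18 → psh [R]
  rd: (w>>7)&0xf=0x0 → ax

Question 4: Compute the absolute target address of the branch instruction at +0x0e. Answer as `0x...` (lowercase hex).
0x3f54

off 0x0e: read 20 08 as big → 0x2008
  opcode bits[15:11]=0x4: je/J
  imm: (w>>0)&0x7ff=0x8 → $8
  target = base 0x3f3c + off 0x0e + 2 + imm 8 = 0x3f54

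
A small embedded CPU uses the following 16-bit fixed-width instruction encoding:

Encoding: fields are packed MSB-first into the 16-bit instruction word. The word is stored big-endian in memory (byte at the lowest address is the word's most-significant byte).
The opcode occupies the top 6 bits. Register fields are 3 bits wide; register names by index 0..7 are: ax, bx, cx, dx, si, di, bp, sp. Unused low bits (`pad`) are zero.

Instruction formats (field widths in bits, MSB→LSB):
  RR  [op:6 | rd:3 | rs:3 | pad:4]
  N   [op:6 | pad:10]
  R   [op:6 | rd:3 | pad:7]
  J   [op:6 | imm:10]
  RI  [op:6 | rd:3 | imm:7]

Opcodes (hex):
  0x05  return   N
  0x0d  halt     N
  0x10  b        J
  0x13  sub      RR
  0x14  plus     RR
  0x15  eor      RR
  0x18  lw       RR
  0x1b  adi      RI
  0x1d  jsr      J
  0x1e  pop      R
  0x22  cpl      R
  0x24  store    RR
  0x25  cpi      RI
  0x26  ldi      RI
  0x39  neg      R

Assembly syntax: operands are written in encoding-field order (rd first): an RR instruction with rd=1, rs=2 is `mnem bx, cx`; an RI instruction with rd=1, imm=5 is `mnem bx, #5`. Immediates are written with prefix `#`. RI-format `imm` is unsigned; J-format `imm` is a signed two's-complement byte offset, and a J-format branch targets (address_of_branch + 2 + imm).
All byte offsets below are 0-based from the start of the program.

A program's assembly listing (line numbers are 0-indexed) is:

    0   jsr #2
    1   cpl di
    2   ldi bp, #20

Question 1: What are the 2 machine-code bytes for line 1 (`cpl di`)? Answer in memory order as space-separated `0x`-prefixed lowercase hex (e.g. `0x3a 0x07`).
0x8a 0x80

line 1 (cpl): pack op=0x22:6|rd=5:3|pad=0:7 = 0x8a80; big→ 8a 80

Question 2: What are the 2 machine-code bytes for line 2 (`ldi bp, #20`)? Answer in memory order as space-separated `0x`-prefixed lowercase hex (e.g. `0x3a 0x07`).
0x9b 0x14

line 2 (ldi): pack op=0x26:6|rd=6:3|imm=20:7 = 0x9b14; big→ 9b 14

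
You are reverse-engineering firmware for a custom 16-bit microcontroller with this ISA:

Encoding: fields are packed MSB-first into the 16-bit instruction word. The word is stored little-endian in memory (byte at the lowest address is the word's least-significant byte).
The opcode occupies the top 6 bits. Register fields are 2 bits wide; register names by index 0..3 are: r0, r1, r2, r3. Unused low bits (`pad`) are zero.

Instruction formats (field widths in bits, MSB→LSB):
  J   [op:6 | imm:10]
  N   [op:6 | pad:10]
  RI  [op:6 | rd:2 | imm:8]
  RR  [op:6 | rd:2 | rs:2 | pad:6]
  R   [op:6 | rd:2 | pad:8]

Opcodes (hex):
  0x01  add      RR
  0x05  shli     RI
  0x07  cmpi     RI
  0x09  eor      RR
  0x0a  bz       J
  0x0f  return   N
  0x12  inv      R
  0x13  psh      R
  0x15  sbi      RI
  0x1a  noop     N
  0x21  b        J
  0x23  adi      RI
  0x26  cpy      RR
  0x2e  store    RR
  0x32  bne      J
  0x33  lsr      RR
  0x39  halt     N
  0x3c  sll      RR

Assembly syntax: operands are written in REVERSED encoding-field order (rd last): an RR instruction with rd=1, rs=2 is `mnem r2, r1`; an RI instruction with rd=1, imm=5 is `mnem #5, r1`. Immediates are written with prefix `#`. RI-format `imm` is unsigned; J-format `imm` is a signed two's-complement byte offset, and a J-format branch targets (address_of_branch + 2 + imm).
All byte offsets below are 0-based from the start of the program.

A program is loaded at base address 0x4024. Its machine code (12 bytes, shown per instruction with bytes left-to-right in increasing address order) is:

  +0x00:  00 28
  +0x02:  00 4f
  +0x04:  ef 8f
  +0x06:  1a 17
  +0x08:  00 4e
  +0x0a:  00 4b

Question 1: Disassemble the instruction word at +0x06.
@+06  little-endian(1a 17) = 0x171a
  top 6b → 0x5 → shli [RI]
  rd@[9:8]=0x3 ⇒ r3
  imm@[7:0]=0x1a ⇒ #26

shli #26, r3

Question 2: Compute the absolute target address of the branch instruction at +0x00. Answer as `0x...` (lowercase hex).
+0x00: 00 28 ⇒ word 0x2800 (little)
  opcode bits[15:10]=0xa: bz/J
  [9:0] imm=0 = #0
  target = base 0x4024 + off 0x00 + 2 + imm 0 = 0x4026

0x4026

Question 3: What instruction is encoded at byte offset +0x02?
psh r3

@+02  little-endian(00 4f) = 0x4f00
  opcode bits[15:10]=0x13: psh/R
  [9:8] rd=3 = r3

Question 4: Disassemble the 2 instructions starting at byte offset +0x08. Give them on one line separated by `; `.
psh r2; inv r3

[08] 00 4e → 0x4e00
  top 6b → 0x13 → psh [R]
  rd@[9:8]=0x2 ⇒ r2
[0a] 00 4b → 0x4b00
  top 6b → 0x12 → inv [R]
  rd@[9:8]=0x3 ⇒ r3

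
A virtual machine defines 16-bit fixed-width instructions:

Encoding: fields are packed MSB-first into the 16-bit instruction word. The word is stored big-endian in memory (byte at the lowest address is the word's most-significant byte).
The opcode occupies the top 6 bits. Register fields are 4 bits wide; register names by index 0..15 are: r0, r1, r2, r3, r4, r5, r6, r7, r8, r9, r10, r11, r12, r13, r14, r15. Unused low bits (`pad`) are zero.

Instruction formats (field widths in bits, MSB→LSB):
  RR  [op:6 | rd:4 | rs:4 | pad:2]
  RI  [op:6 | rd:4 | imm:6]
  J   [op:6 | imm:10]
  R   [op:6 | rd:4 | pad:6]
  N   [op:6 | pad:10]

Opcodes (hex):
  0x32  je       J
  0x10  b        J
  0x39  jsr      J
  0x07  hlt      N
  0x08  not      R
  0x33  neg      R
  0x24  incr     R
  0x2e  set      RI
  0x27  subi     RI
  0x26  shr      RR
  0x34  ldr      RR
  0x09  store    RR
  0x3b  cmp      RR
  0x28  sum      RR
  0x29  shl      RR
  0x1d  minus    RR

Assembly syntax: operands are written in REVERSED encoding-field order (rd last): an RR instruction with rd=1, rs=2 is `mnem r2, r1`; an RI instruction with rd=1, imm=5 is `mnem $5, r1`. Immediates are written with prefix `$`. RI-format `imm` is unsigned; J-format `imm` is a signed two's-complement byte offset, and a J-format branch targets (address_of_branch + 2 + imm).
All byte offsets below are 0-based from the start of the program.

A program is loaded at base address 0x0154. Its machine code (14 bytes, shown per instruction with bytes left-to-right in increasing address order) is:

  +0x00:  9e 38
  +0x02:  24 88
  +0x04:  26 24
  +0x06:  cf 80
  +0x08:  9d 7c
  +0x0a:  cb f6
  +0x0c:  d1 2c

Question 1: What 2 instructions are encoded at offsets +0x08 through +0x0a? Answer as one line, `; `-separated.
subi $60, r5; je $-10

+0x08: 9d 7c ⇒ word 0x9d7c (big)
  opcode bits[15:10]=0x27: subi/RI
  rd@[9:6]=0x5 ⇒ r5
  imm@[5:0]=0x3c ⇒ $60
+0x0a: cb f6 ⇒ word 0xcbf6 (big)
  opcode bits[15:10]=0x32: je/J
  imm@[9:0]=0x3f6 (s10→-10) ⇒ $-10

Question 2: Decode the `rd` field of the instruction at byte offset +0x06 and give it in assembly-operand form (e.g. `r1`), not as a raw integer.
r14

@+06  big-endian(cf 80) = 0xcf80
  top 6b → 0x33 → neg [R]
  [9:6] rd=14 = r14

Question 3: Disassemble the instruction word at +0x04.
store r9, r8

+0x04: 26 24 ⇒ word 0x2624 (big)
  top 6b → 0x9 → store [RR]
  rd@[9:6]=0x8 ⇒ r8
  rs@[5:2]=0x9 ⇒ r9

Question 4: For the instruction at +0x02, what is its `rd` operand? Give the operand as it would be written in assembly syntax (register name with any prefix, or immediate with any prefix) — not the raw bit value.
r2

[02] 24 88 → 0x2488
  op=0x2488>>10=0x9 ⇒ store (RR)
  rd@[9:6]=0x2 ⇒ r2
  rs@[5:2]=0x2 ⇒ r2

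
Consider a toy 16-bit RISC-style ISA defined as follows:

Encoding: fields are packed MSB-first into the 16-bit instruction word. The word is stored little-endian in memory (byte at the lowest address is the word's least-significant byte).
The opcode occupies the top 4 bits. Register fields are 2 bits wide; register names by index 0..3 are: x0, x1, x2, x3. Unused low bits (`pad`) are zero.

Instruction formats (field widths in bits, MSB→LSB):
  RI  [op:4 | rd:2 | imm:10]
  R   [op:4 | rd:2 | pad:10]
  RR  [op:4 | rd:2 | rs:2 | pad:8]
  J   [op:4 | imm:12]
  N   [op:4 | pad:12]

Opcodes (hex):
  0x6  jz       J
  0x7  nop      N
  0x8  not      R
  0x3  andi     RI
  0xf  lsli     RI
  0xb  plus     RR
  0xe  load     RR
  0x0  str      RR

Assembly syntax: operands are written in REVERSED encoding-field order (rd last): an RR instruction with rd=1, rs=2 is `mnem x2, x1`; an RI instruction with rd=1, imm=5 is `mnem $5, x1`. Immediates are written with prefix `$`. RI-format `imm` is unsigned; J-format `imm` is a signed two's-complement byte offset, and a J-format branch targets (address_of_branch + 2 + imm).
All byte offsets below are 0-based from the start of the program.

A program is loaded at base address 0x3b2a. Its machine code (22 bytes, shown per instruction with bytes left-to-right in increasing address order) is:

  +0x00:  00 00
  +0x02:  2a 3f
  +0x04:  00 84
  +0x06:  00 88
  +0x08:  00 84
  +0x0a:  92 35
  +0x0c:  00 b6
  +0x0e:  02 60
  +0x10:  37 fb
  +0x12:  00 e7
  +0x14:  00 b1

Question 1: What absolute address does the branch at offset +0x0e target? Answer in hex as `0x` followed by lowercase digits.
0x3b3c

@+0e  little-endian(02 60) = 0x6002
  top 4b → 0x6 → jz [J]
  imm@[11:0]=0x2 ⇒ $2
  target = base 0x3b2a + off 0x0e + 2 + imm 2 = 0x3b3c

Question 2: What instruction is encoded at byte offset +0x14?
off 0x14: read 00 b1 as little → 0xb100
  op=0xb100>>12=0xb ⇒ plus (RR)
  rd: (w>>10)&0x3=0x0 → x0
  rs: (w>>8)&0x3=0x1 → x1

plus x1, x0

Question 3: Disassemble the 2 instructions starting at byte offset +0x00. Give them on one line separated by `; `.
off 0x00: read 00 00 as little → 0x0000
  opcode bits[15:12]=0x0: str/RR
  rd@[11:10]=0x0 ⇒ x0
  rs@[9:8]=0x0 ⇒ x0
off 0x02: read 2a 3f as little → 0x3f2a
  opcode bits[15:12]=0x3: andi/RI
  rd@[11:10]=0x3 ⇒ x3
  imm@[9:0]=0x32a ⇒ $810

str x0, x0; andi $810, x3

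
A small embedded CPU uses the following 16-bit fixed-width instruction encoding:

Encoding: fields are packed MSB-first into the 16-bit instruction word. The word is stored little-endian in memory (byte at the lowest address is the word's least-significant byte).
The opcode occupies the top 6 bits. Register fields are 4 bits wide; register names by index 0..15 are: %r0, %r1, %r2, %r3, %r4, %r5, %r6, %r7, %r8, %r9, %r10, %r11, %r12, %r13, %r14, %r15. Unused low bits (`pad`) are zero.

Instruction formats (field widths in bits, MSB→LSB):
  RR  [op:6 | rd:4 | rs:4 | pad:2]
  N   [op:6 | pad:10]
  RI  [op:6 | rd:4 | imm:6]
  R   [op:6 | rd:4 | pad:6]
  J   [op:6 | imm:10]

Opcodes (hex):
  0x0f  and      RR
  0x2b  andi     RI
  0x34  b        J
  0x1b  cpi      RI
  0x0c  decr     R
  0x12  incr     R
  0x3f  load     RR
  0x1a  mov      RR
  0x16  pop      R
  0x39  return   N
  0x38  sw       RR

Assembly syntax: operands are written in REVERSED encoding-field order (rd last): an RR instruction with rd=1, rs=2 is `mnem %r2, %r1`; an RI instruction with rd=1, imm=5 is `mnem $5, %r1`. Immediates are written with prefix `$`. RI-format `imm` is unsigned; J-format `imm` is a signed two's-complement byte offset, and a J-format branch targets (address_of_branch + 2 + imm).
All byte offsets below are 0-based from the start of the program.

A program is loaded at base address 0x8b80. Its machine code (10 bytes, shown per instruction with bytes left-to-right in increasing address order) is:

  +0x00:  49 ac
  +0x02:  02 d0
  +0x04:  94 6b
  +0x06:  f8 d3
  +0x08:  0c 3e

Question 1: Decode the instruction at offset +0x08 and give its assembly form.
+0x08: 0c 3e ⇒ word 0x3e0c (little)
  op=0x3e0c>>10=0xf ⇒ and (RR)
  rd: (w>>6)&0xf=0x8 → %r8
  rs: (w>>2)&0xf=0x3 → %r3

and %r3, %r8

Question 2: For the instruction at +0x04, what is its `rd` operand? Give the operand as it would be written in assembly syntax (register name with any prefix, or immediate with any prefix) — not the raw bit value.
@+04  little-endian(94 6b) = 0x6b94
  top 6b → 0x1a → mov [RR]
  [9:6] rd=14 = %r14
  [5:2] rs=5 = %r5

%r14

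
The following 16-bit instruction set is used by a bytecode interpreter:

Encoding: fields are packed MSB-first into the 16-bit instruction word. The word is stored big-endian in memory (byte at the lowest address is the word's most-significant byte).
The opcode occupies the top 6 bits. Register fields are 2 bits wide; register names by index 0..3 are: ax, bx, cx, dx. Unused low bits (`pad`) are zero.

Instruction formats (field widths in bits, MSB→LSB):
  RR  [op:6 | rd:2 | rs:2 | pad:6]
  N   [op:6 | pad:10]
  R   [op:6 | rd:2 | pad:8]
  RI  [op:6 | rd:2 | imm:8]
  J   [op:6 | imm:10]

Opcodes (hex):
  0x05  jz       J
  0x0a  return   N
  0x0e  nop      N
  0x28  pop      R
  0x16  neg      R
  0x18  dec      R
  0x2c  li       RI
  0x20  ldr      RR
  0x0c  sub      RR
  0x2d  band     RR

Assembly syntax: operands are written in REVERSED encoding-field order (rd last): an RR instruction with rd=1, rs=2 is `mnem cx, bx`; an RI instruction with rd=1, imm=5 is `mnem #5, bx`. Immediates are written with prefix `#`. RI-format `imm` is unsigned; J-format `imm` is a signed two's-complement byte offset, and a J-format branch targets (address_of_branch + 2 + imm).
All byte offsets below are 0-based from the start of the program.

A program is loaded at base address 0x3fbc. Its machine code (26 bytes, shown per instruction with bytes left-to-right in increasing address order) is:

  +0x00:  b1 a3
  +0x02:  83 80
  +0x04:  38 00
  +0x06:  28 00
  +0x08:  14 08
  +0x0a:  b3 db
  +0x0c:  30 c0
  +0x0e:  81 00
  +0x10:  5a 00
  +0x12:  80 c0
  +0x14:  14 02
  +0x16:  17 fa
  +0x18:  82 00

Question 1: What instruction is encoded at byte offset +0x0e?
+0x0e: 81 00 ⇒ word 0x8100 (big)
  op=0x8100>>10=0x20 ⇒ ldr (RR)
  rd@[9:8]=0x1 ⇒ bx
  rs@[7:6]=0x0 ⇒ ax

ldr ax, bx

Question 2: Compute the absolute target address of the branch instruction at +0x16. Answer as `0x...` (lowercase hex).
0x3fce

@+16  big-endian(17 fa) = 0x17fa
  opcode bits[15:10]=0x5: jz/J
  imm: (w>>0)&0x3ff=0x3fa (s10→-6) → #-6
  target = base 0x3fbc + off 0x16 + 2 + imm -6 = 0x3fce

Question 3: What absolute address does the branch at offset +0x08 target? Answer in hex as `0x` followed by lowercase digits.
[08] 14 08 → 0x1408
  opcode bits[15:10]=0x5: jz/J
  imm: (w>>0)&0x3ff=0x8 → #8
  target = base 0x3fbc + off 0x08 + 2 + imm 8 = 0x3fce

0x3fce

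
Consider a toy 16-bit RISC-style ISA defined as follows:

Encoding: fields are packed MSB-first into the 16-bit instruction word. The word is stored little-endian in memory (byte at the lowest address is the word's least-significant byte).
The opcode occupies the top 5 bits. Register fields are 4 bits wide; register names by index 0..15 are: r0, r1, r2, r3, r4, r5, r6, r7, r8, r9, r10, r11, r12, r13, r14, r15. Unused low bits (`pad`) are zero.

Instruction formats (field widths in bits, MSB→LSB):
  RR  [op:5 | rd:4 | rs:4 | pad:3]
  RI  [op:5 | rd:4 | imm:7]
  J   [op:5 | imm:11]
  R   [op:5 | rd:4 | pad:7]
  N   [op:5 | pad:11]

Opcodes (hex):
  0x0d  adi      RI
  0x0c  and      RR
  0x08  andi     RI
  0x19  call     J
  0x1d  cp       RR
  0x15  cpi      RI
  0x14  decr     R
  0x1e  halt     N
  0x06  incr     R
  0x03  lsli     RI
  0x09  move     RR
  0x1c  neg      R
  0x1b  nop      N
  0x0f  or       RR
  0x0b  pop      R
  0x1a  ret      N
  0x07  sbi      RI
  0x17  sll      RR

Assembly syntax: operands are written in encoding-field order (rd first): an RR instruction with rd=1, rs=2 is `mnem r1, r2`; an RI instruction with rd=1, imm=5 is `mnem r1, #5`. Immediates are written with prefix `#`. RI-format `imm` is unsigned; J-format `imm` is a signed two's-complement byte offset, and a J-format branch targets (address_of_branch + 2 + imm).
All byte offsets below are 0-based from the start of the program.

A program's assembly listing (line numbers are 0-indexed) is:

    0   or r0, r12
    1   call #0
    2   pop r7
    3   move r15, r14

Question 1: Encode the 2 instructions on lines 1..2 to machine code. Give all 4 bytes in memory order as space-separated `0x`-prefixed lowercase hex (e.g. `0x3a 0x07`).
1. call fields op=0x19:5|imm=0:11 → word c800h → 00 c8
2. pop fields op=0xb:5|rd=7:4|pad=0:7 → word 5b80h → 80 5b

0x00 0xc8 0x80 0x5b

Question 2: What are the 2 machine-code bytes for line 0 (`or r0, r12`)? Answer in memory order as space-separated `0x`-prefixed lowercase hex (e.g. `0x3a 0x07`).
0x60 0x78

0. or fields op=0xf:5|rd=0:4|rs=12:4|pad=0:3 → word 7860h → 60 78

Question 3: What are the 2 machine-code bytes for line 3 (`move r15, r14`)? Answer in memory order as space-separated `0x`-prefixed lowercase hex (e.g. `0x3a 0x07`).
0xf0 0x4f

3. move fields op=0x9:5|rd=15:4|rs=14:4|pad=0:3 → word 4ff0h → f0 4f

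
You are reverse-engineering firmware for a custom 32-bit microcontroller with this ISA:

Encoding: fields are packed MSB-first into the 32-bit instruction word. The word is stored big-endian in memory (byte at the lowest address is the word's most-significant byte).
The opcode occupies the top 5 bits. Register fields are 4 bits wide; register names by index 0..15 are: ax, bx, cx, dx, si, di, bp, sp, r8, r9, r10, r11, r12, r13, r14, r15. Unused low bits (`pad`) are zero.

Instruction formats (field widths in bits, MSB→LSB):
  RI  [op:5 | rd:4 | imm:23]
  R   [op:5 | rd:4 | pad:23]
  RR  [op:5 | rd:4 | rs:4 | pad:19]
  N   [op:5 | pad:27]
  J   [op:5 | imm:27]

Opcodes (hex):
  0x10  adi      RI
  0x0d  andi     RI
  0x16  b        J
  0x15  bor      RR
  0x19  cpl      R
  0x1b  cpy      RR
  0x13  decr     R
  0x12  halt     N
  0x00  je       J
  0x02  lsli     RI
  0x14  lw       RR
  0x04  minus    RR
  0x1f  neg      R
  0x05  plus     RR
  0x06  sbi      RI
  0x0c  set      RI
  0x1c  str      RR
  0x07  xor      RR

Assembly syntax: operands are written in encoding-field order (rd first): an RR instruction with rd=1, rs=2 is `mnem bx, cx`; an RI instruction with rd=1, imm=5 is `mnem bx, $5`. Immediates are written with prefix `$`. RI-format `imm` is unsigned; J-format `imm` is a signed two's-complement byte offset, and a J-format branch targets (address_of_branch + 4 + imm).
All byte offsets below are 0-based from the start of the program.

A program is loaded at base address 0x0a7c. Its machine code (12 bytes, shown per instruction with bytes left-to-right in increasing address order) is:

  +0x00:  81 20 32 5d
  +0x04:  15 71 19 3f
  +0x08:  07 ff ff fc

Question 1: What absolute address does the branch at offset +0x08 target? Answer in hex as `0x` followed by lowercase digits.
0x0a84

@+08  big-endian(07 ff ff fc) = 0x07fffffc
  top 5b → 0x0 → je [J]
  [26:0] imm=134217724 (s27→-4) = $-4
  target = base 0x0a7c + off 0x08 + 4 + imm -4 = 0x0a84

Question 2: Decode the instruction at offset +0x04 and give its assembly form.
lsli r10, $7412031

[04] 15 71 19 3f → 0x1571193f
  top 5b → 0x2 → lsli [RI]
  rd: (w>>23)&0xf=0xa → r10
  imm: (w>>0)&0x7fffff=0x71193f → $7412031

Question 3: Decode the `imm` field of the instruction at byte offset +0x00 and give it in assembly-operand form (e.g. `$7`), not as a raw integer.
$2110045

+0x00: 81 20 32 5d ⇒ word 0x8120325d (big)
  op=0x8120325d>>27=0x10 ⇒ adi (RI)
  [26:23] rd=2 = cx
  [22:0] imm=2110045 = $2110045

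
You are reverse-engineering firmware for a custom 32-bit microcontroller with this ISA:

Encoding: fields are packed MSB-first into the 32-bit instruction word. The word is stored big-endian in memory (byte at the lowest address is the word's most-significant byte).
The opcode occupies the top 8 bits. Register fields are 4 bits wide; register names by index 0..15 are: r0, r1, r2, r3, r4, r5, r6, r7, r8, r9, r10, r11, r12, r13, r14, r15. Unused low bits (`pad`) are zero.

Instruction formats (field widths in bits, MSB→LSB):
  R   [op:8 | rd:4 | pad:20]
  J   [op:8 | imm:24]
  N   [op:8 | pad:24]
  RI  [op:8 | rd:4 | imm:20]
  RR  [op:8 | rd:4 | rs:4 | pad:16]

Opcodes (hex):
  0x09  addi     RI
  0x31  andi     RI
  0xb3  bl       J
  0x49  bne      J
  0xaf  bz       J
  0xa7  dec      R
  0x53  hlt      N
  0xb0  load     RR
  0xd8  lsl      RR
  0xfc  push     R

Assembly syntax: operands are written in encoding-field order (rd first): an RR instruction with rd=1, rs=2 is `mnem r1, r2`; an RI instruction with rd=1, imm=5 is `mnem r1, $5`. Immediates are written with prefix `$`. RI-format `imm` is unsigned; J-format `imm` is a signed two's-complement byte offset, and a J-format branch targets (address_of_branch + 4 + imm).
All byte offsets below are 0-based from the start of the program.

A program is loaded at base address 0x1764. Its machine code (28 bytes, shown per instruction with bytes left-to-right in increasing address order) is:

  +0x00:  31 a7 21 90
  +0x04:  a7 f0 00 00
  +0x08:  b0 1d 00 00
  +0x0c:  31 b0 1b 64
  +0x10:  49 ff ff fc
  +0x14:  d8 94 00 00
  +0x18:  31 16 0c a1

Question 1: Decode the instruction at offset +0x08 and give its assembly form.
[08] b0 1d 00 00 → 0xb01d0000
  opcode bits[31:24]=0xb0: load/RR
  rd@[23:20]=0x1 ⇒ r1
  rs@[19:16]=0xd ⇒ r13

load r1, r13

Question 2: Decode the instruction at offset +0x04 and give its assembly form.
dec r15

+0x04: a7 f0 00 00 ⇒ word 0xa7f00000 (big)
  op=0xa7f00000>>24=0xa7 ⇒ dec (R)
  rd@[23:20]=0xf ⇒ r15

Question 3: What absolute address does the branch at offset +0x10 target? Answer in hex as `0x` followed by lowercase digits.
[10] 49 ff ff fc → 0x49fffffc
  opcode bits[31:24]=0x49: bne/J
  imm@[23:0]=0xfffffc (s24→-4) ⇒ $-4
  target = base 0x1764 + off 0x10 + 4 + imm -4 = 0x1774

0x1774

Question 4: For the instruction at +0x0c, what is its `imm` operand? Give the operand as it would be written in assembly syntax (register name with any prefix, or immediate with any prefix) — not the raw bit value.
@+0c  big-endian(31 b0 1b 64) = 0x31b01b64
  opcode bits[31:24]=0x31: andi/RI
  rd@[23:20]=0xb ⇒ r11
  imm@[19:0]=0x1b64 ⇒ $7012

$7012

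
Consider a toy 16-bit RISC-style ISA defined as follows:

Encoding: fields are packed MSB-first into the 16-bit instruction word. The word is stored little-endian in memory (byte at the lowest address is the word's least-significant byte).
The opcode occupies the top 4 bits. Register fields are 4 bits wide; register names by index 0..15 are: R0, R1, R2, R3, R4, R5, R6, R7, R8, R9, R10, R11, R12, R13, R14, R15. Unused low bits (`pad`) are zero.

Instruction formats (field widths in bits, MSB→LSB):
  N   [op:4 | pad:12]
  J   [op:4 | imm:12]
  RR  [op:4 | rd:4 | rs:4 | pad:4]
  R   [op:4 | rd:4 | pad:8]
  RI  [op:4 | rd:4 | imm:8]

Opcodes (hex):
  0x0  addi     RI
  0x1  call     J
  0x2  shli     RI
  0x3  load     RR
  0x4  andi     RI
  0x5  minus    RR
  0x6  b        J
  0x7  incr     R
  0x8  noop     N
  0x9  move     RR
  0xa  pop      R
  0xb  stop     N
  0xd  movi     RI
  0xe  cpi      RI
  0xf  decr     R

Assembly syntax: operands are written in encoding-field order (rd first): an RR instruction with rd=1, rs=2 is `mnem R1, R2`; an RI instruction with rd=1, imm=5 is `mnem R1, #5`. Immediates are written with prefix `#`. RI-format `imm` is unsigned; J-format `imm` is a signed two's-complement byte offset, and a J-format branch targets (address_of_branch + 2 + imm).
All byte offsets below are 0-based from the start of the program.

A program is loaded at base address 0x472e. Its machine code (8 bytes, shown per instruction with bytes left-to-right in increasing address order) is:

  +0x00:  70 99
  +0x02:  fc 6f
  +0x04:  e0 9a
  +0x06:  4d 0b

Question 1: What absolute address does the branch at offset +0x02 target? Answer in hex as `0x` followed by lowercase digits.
0x472e

+0x02: fc 6f ⇒ word 0x6ffc (little)
  op=0x6ffc>>12=0x6 ⇒ b (J)
  imm@[11:0]=0xffc (s12→-4) ⇒ #-4
  target = base 0x472e + off 0x02 + 2 + imm -4 = 0x472e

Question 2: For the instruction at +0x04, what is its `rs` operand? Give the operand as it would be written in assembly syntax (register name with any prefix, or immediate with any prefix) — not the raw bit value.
R14

@+04  little-endian(e0 9a) = 0x9ae0
  op=0x9ae0>>12=0x9 ⇒ move (RR)
  rd@[11:8]=0xa ⇒ R10
  rs@[7:4]=0xe ⇒ R14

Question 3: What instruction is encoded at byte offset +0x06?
addi R11, #77

+0x06: 4d 0b ⇒ word 0x0b4d (little)
  top 4b → 0x0 → addi [RI]
  rd: (w>>8)&0xf=0xb → R11
  imm: (w>>0)&0xff=0x4d → #77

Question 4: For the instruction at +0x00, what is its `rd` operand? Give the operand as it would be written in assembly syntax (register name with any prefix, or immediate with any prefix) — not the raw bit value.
R9

off 0x00: read 70 99 as little → 0x9970
  op=0x9970>>12=0x9 ⇒ move (RR)
  rd@[11:8]=0x9 ⇒ R9
  rs@[7:4]=0x7 ⇒ R7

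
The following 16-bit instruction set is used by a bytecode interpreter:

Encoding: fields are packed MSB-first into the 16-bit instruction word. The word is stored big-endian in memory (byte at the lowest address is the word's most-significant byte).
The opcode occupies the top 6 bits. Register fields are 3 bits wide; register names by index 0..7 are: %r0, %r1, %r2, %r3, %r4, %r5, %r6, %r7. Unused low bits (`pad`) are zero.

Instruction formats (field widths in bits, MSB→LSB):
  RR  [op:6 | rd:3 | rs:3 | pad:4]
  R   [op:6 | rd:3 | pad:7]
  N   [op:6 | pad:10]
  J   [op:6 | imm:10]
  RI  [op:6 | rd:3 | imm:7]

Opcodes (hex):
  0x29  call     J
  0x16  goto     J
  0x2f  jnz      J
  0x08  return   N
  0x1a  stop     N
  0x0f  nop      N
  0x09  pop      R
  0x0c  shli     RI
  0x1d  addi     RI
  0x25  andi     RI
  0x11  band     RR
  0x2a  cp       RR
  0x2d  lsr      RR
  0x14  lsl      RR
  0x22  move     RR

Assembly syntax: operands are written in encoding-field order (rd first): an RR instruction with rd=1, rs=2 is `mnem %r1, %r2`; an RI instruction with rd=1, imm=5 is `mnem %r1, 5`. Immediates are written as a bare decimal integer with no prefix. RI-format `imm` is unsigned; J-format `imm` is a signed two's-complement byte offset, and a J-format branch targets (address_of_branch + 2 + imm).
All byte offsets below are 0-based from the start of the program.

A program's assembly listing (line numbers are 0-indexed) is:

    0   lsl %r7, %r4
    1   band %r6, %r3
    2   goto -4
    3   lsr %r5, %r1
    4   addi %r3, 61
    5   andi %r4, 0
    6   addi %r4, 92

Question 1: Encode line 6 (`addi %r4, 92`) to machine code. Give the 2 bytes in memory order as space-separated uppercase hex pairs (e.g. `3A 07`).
76 5C

6. addi fields op=0x1d:6|rd=4:3|imm=92:7 → word 765ch → 76 5c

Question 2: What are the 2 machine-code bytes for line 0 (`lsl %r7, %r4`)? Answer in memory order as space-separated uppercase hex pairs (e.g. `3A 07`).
53 C0

L0: lsl op=0x14:6|rd=7:3|rs=4:3|pad=0:4 ⇒ 0x53c0 ⇒ big 53 c0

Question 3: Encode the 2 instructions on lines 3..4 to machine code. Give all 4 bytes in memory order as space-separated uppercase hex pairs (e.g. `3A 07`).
B6 90 75 BD

3. lsr fields op=0x2d:6|rd=5:3|rs=1:3|pad=0:4 → word b690h → b6 90
4. addi fields op=0x1d:6|rd=3:3|imm=61:7 → word 75bdh → 75 bd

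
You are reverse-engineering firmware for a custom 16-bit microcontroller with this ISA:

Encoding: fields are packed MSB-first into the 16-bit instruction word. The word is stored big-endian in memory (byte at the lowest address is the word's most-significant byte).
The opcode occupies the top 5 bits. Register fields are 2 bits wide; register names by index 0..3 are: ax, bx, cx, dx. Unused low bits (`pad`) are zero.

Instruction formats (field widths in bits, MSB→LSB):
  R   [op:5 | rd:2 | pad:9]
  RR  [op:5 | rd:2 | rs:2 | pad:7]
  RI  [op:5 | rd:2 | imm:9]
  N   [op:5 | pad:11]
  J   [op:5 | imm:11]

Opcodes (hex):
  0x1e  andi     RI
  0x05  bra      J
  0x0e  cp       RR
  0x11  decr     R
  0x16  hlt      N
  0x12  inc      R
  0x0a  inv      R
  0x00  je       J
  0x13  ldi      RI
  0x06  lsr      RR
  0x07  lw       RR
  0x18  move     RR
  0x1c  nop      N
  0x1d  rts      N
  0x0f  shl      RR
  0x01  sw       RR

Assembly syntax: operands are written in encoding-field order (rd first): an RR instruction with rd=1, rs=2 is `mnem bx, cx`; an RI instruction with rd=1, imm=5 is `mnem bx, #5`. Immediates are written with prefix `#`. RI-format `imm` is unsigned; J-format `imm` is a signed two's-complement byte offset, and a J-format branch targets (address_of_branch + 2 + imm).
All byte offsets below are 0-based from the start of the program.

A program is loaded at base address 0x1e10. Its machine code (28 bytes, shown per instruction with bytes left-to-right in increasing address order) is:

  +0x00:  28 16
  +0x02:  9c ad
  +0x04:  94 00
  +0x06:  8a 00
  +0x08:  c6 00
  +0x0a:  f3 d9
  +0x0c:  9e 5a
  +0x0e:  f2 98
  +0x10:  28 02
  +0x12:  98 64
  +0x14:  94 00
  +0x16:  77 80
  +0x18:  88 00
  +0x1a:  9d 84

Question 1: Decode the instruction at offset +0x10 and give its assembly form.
+0x10: 28 02 ⇒ word 0x2802 (big)
  top 5b → 0x5 → bra [J]
  [10:0] imm=2 = #2

bra #2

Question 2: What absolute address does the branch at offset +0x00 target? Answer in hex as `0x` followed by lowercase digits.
0x1e28

@+00  big-endian(28 16) = 0x2816
  opcode bits[15:11]=0x5: bra/J
  [10:0] imm=22 = #22
  target = base 0x1e10 + off 0x00 + 2 + imm 22 = 0x1e28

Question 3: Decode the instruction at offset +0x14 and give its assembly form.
@+14  big-endian(94 00) = 0x9400
  op=0x9400>>11=0x12 ⇒ inc (R)
  rd@[10:9]=0x2 ⇒ cx

inc cx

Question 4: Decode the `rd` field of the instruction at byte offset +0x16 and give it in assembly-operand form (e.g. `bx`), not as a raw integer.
@+16  big-endian(77 80) = 0x7780
  opcode bits[15:11]=0xe: cp/RR
  [10:9] rd=3 = dx
  [8:7] rs=3 = dx

dx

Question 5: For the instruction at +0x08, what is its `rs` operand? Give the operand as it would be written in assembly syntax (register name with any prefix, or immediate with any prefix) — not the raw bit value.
ax

+0x08: c6 00 ⇒ word 0xc600 (big)
  op=0xc600>>11=0x18 ⇒ move (RR)
  rd: (w>>9)&0x3=0x3 → dx
  rs: (w>>7)&0x3=0x0 → ax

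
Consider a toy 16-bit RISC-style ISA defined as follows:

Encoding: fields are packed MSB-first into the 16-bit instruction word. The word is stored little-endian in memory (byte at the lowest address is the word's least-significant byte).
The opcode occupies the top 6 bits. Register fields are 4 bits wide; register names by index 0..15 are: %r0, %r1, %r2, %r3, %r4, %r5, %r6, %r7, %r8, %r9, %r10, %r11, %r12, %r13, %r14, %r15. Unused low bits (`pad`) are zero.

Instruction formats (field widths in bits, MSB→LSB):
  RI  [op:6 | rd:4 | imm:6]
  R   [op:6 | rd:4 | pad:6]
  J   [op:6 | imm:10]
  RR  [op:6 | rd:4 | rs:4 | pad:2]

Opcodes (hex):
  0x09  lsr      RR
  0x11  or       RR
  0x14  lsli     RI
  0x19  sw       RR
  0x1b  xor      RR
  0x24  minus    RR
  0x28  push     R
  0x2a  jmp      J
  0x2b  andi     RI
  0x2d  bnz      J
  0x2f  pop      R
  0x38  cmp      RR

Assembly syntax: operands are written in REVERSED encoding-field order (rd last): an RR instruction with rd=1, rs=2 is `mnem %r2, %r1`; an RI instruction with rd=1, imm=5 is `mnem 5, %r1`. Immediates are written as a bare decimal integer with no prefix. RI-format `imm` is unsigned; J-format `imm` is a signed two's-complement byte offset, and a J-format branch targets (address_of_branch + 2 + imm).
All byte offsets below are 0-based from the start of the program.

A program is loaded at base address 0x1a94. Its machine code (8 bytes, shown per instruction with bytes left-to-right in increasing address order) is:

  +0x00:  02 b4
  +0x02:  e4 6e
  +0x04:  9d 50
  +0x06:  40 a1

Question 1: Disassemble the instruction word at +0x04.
lsli 29, %r2

off 0x04: read 9d 50 as little → 0x509d
  op=0x509d>>10=0x14 ⇒ lsli (RI)
  rd@[9:6]=0x2 ⇒ %r2
  imm@[5:0]=0x1d ⇒ 29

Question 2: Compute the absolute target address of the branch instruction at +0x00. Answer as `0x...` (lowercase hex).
0x1a98

+0x00: 02 b4 ⇒ word 0xb402 (little)
  opcode bits[15:10]=0x2d: bnz/J
  imm: (w>>0)&0x3ff=0x2 → 2
  target = base 0x1a94 + off 0x00 + 2 + imm 2 = 0x1a98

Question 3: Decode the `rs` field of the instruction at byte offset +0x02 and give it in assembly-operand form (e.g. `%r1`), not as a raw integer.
%r9

off 0x02: read e4 6e as little → 0x6ee4
  op=0x6ee4>>10=0x1b ⇒ xor (RR)
  rd@[9:6]=0xb ⇒ %r11
  rs@[5:2]=0x9 ⇒ %r9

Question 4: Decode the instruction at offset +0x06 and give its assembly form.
@+06  little-endian(40 a1) = 0xa140
  op=0xa140>>10=0x28 ⇒ push (R)
  rd: (w>>6)&0xf=0x5 → %r5

push %r5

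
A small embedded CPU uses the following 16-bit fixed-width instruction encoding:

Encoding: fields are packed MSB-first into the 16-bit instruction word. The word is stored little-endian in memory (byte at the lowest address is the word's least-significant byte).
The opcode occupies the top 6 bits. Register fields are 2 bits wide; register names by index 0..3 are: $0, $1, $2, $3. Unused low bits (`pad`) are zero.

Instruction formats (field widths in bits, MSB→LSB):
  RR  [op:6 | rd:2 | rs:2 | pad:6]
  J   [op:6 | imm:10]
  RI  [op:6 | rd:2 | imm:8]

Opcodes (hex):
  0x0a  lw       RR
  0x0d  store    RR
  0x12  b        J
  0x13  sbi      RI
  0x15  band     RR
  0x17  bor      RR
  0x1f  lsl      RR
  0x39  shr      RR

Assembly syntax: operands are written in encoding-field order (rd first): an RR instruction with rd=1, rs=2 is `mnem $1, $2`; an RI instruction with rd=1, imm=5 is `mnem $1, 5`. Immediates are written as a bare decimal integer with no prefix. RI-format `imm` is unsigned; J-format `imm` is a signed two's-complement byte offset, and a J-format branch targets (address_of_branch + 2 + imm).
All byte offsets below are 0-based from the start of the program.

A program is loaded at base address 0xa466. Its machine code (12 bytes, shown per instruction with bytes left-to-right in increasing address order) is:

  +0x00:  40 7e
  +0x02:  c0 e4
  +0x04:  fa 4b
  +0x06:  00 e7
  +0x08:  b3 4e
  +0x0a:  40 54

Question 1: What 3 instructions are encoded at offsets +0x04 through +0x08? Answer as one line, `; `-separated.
b -6; shr $3, $0; sbi $2, 179

@+04  little-endian(fa 4b) = 0x4bfa
  opcode bits[15:10]=0x12: b/J
  imm: (w>>0)&0x3ff=0x3fa (s10→-6) → -6
@+06  little-endian(00 e7) = 0xe700
  opcode bits[15:10]=0x39: shr/RR
  rd: (w>>8)&0x3=0x3 → $3
  rs: (w>>6)&0x3=0x0 → $0
@+08  little-endian(b3 4e) = 0x4eb3
  opcode bits[15:10]=0x13: sbi/RI
  rd: (w>>8)&0x3=0x2 → $2
  imm: (w>>0)&0xff=0xb3 → 179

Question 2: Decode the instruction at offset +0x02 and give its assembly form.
shr $0, $3

@+02  little-endian(c0 e4) = 0xe4c0
  top 6b → 0x39 → shr [RR]
  rd: (w>>8)&0x3=0x0 → $0
  rs: (w>>6)&0x3=0x3 → $3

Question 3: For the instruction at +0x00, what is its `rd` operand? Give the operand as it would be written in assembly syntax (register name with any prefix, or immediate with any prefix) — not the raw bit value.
+0x00: 40 7e ⇒ word 0x7e40 (little)
  op=0x7e40>>10=0x1f ⇒ lsl (RR)
  rd@[9:8]=0x2 ⇒ $2
  rs@[7:6]=0x1 ⇒ $1

$2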